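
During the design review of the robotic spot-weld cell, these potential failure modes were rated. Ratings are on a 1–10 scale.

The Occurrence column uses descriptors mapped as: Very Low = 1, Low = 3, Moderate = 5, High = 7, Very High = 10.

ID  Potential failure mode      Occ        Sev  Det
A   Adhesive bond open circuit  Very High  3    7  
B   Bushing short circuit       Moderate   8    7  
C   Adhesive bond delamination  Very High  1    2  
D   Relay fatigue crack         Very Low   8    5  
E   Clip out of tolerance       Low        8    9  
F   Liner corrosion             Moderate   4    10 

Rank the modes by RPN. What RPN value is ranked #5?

40

RPN = Severity × Occurrence × Detection:
  A: 3 × 10 × 7 = 210
  B: 8 × 5 × 7 = 280
  C: 1 × 10 × 2 = 20
  D: 8 × 1 × 5 = 40
  E: 8 × 3 × 9 = 216
  F: 4 × 5 × 10 = 200
Sorted descending: 280, 216, 210, 200, 40, 20.
The fifth-highest RPN is 40 (D).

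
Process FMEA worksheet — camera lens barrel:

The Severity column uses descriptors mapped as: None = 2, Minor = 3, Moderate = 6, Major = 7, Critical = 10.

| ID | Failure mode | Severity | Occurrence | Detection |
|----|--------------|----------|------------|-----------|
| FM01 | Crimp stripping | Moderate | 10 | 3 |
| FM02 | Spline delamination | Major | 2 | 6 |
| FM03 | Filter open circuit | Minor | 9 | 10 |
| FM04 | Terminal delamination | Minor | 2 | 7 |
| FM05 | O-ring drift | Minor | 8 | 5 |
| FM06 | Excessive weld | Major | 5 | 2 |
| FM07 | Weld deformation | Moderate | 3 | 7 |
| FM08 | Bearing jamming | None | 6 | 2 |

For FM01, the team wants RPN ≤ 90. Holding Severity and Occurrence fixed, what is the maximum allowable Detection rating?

FM01: S=6, O=10, D=3 → current RPN = 180.
Fixed product = 60. Need 60 × D ≤ 90, so D ≤ 90/60 = 1.50.
Maximum integer Detection rating = 1 (gives RPN 60; D=2 would give 120 > 90).

1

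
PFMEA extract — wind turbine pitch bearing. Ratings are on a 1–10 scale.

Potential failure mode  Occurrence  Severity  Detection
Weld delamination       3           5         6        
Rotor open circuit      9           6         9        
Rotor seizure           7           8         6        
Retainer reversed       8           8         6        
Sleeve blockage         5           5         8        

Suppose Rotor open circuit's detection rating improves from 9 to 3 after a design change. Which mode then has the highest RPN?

Retainer reversed

RPN = Severity × Occurrence × Detection:
  Weld delamination: 5 × 3 × 6 = 90
  Rotor open circuit: 6 × 9 × 9 = 486
  Rotor seizure: 8 × 7 × 6 = 336
  Retainer reversed: 8 × 8 × 6 = 384
  Sleeve blockage: 5 × 5 × 8 = 200
After action: Rotor open circuit → 6 × 9 × 3 = 162.
Revised RPNs: Retainer reversed=384, Rotor seizure=336, Sleeve blockage=200, Rotor open circuit=162, Weld delamination=90.
Highest is now Retainer reversed (384).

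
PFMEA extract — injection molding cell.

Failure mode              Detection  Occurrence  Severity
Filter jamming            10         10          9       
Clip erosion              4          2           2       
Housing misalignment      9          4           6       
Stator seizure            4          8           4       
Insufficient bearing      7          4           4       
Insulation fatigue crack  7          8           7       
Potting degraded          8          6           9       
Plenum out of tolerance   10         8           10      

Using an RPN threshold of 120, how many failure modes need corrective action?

RPN = Severity × Occurrence × Detection:
  Filter jamming: 9 × 10 × 10 = 900
  Clip erosion: 2 × 2 × 4 = 16
  Housing misalignment: 6 × 4 × 9 = 216
  Stator seizure: 4 × 8 × 4 = 128
  Insufficient bearing: 4 × 4 × 7 = 112
  Insulation fatigue crack: 7 × 8 × 7 = 392
  Potting degraded: 9 × 6 × 8 = 432
  Plenum out of tolerance: 10 × 8 × 10 = 800
Modes with RPN ≥ 120: Filter jamming (900), Housing misalignment (216), Stator seizure (128), Insulation fatigue crack (392), Potting degraded (432), Plenum out of tolerance (800) → 6.

6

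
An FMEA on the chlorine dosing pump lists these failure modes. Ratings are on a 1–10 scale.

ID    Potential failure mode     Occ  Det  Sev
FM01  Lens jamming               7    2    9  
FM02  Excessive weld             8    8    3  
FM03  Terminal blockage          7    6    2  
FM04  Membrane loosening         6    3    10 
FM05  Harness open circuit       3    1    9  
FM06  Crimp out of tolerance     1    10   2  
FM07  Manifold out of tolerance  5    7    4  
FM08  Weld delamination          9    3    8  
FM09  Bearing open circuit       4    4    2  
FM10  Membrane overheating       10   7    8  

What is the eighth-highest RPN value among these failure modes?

32

RPN = Severity × Occurrence × Detection:
  FM01: 9 × 7 × 2 = 126
  FM02: 3 × 8 × 8 = 192
  FM03: 2 × 7 × 6 = 84
  FM04: 10 × 6 × 3 = 180
  FM05: 9 × 3 × 1 = 27
  FM06: 2 × 1 × 10 = 20
  FM07: 4 × 5 × 7 = 140
  FM08: 8 × 9 × 3 = 216
  FM09: 2 × 4 × 4 = 32
  FM10: 8 × 10 × 7 = 560
Sorted descending: 560, 216, 192, 180, 140, 126, 84, 32, 27, 20.
The eighth-highest RPN is 32 (FM09).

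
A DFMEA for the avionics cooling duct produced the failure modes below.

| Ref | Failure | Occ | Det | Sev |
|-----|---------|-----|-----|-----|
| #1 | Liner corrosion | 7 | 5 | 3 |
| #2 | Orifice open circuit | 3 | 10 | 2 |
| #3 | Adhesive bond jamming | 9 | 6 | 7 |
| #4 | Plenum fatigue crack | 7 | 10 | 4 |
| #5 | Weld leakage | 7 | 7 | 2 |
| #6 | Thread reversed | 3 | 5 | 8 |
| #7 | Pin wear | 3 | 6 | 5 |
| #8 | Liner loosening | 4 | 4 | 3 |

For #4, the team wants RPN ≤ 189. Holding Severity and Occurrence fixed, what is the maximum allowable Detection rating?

#4: S=4, O=7, D=10 → current RPN = 280.
Fixed product = 28. Need 28 × D ≤ 189, so D ≤ 189/28 = 6.75.
Maximum integer Detection rating = 6 (gives RPN 168; D=7 would give 196 > 189).

6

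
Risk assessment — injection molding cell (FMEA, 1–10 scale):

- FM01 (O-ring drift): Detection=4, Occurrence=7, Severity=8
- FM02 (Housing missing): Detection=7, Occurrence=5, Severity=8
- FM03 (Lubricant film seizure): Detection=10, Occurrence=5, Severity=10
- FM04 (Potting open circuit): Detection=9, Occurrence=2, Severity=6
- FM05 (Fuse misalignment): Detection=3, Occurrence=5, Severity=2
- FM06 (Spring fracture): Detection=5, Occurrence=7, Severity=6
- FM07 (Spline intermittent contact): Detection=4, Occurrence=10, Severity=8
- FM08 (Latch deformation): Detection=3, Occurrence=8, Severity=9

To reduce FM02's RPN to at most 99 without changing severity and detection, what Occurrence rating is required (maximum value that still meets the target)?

FM02: S=8, O=5, D=7 → current RPN = 280.
Fixed product = 56. Need 56 × O ≤ 99, so O ≤ 99/56 = 1.77.
Maximum integer Occurrence rating = 1 (gives RPN 56; O=2 would give 112 > 99).

1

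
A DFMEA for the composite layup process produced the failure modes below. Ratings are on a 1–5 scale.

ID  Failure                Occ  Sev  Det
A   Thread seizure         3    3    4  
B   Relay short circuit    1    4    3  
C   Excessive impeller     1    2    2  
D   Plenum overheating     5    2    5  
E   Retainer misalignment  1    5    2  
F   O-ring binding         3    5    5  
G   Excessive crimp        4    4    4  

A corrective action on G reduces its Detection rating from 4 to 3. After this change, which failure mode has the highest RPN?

RPN = Severity × Occurrence × Detection:
  A: 3 × 3 × 4 = 36
  B: 4 × 1 × 3 = 12
  C: 2 × 1 × 2 = 4
  D: 2 × 5 × 5 = 50
  E: 5 × 1 × 2 = 10
  F: 5 × 3 × 5 = 75
  G: 4 × 4 × 4 = 64
After action: G → 4 × 4 × 3 = 48.
Revised RPNs: F=75, D=50, G=48, A=36, B=12, E=10, C=4.
Highest is now F (75).

F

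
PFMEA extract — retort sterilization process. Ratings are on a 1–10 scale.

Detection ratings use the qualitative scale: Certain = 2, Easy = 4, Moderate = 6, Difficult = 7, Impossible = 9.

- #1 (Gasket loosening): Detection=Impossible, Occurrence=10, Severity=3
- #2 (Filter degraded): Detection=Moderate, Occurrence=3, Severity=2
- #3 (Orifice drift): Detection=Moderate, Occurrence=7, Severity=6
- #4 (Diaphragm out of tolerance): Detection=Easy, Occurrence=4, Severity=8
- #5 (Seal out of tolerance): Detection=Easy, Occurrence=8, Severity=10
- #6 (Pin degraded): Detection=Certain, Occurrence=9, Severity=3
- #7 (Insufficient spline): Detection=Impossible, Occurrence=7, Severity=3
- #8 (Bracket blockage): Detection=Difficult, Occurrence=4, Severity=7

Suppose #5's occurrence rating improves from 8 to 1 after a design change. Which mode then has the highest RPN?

#1

RPN = Severity × Occurrence × Detection:
  #1: 3 × 10 × 9 = 270
  #2: 2 × 3 × 6 = 36
  #3: 6 × 7 × 6 = 252
  #4: 8 × 4 × 4 = 128
  #5: 10 × 8 × 4 = 320
  #6: 3 × 9 × 2 = 54
  #7: 3 × 7 × 9 = 189
  #8: 7 × 4 × 7 = 196
After action: #5 → 10 × 1 × 4 = 40.
Revised RPNs: #1=270, #3=252, #8=196, #7=189, #4=128, #6=54, #5=40, #2=36.
Highest is now #1 (270).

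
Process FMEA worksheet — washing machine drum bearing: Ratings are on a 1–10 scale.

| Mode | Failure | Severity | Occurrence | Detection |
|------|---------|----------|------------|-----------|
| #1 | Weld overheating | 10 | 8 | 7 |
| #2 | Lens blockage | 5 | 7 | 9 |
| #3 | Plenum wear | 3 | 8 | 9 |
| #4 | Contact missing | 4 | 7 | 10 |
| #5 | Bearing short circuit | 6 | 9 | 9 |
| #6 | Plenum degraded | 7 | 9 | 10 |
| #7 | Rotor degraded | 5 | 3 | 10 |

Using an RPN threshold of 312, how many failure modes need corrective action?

4

RPN = Severity × Occurrence × Detection:
  #1: 10 × 8 × 7 = 560
  #2: 5 × 7 × 9 = 315
  #3: 3 × 8 × 9 = 216
  #4: 4 × 7 × 10 = 280
  #5: 6 × 9 × 9 = 486
  #6: 7 × 9 × 10 = 630
  #7: 5 × 3 × 10 = 150
Modes with RPN ≥ 312: #1 (560), #2 (315), #5 (486), #6 (630) → 4.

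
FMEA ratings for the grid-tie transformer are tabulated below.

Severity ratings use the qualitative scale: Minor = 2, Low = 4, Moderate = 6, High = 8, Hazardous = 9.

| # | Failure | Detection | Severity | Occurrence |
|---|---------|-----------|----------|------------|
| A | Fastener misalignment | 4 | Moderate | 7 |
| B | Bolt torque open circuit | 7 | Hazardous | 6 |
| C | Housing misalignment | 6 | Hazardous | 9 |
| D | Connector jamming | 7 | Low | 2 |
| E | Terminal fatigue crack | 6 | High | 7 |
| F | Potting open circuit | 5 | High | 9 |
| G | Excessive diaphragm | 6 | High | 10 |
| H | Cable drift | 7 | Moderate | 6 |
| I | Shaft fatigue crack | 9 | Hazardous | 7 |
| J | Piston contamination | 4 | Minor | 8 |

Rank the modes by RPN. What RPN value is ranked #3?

480

RPN = Severity × Occurrence × Detection:
  A: 6 × 7 × 4 = 168
  B: 9 × 6 × 7 = 378
  C: 9 × 9 × 6 = 486
  D: 4 × 2 × 7 = 56
  E: 8 × 7 × 6 = 336
  F: 8 × 9 × 5 = 360
  G: 8 × 10 × 6 = 480
  H: 6 × 6 × 7 = 252
  I: 9 × 7 × 9 = 567
  J: 2 × 8 × 4 = 64
Sorted descending: 567, 486, 480, 378, 360, 336, 252, 168, 64, 56.
The third-highest RPN is 480 (G).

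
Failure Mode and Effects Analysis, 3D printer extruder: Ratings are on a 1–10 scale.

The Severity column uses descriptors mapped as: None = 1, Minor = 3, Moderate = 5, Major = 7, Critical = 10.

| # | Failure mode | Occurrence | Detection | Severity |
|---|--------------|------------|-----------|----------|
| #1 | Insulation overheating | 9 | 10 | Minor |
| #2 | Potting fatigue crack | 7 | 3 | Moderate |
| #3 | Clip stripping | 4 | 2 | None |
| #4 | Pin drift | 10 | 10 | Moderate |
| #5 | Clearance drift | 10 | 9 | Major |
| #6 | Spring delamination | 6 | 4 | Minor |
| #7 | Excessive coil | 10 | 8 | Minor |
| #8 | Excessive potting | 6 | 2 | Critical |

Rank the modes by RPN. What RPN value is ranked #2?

RPN = Severity × Occurrence × Detection:
  #1: 3 × 9 × 10 = 270
  #2: 5 × 7 × 3 = 105
  #3: 1 × 4 × 2 = 8
  #4: 5 × 10 × 10 = 500
  #5: 7 × 10 × 9 = 630
  #6: 3 × 6 × 4 = 72
  #7: 3 × 10 × 8 = 240
  #8: 10 × 6 × 2 = 120
Sorted descending: 630, 500, 270, 240, 120, 105, 72, 8.
The second-highest RPN is 500 (#4).

500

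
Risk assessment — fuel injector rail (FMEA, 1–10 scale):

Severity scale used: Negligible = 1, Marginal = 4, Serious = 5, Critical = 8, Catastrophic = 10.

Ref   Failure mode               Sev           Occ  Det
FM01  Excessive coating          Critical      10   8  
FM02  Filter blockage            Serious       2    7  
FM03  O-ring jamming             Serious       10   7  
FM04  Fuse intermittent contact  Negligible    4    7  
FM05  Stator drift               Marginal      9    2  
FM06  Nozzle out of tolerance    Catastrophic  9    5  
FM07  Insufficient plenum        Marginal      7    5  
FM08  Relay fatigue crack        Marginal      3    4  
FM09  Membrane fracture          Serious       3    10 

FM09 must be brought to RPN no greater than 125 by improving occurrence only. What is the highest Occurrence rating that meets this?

FM09: S=5, O=3, D=10 → current RPN = 150.
Fixed product = 50. Need 50 × O ≤ 125, so O ≤ 125/50 = 2.50.
Maximum integer Occurrence rating = 2 (gives RPN 100; O=3 would give 150 > 125).

2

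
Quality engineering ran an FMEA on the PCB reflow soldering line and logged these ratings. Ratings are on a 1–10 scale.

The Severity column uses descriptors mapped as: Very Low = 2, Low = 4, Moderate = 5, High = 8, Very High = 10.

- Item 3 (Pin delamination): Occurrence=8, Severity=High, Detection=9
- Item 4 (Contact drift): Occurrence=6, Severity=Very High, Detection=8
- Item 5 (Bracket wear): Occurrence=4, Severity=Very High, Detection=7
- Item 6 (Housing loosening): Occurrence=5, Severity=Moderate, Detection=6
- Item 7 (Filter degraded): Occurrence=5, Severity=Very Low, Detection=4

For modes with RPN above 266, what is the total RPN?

1336

RPN = Severity × Occurrence × Detection:
  Item 3: 8 × 8 × 9 = 576
  Item 4: 10 × 6 × 8 = 480
  Item 5: 10 × 4 × 7 = 280
  Item 6: 5 × 5 × 6 = 150
  Item 7: 2 × 5 × 4 = 40
RPN > 266: Item 3 (576), Item 4 (480), Item 5 (280).
Sum: 576 + 480 + 280 = 1336.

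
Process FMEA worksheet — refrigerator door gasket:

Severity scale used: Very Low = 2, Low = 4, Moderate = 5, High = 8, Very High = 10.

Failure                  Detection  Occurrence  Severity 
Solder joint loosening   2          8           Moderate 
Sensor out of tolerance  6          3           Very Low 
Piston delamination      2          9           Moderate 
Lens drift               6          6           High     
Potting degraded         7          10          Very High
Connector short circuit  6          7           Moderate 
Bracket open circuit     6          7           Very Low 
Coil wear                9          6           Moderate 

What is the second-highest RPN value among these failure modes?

RPN = Severity × Occurrence × Detection:
  Solder joint loosening: 5 × 8 × 2 = 80
  Sensor out of tolerance: 2 × 3 × 6 = 36
  Piston delamination: 5 × 9 × 2 = 90
  Lens drift: 8 × 6 × 6 = 288
  Potting degraded: 10 × 10 × 7 = 700
  Connector short circuit: 5 × 7 × 6 = 210
  Bracket open circuit: 2 × 7 × 6 = 84
  Coil wear: 5 × 6 × 9 = 270
Sorted descending: 700, 288, 270, 210, 90, 84, 80, 36.
The second-highest RPN is 288 (Lens drift).

288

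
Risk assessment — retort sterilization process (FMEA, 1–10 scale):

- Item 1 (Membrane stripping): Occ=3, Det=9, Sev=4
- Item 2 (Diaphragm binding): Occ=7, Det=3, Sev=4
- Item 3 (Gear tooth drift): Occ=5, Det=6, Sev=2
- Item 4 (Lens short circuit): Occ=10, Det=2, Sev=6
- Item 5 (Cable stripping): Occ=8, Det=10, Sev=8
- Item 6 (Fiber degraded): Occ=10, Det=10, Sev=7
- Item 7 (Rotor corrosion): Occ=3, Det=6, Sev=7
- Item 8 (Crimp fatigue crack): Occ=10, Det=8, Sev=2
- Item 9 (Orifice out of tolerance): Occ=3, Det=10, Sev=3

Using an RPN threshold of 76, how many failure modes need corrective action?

8

RPN = Severity × Occurrence × Detection:
  Item 1: 4 × 3 × 9 = 108
  Item 2: 4 × 7 × 3 = 84
  Item 3: 2 × 5 × 6 = 60
  Item 4: 6 × 10 × 2 = 120
  Item 5: 8 × 8 × 10 = 640
  Item 6: 7 × 10 × 10 = 700
  Item 7: 7 × 3 × 6 = 126
  Item 8: 2 × 10 × 8 = 160
  Item 9: 3 × 3 × 10 = 90
Modes with RPN ≥ 76: Item 1 (108), Item 2 (84), Item 4 (120), Item 5 (640), Item 6 (700), Item 7 (126), Item 8 (160), Item 9 (90) → 8.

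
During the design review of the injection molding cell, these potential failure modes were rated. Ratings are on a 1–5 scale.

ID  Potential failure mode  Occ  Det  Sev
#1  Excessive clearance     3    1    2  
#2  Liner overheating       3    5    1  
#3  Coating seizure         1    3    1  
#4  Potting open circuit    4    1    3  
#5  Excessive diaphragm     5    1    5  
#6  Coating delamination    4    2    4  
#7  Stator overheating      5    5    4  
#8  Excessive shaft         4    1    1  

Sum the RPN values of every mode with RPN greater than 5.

RPN = Severity × Occurrence × Detection:
  #1: 2 × 3 × 1 = 6
  #2: 1 × 3 × 5 = 15
  #3: 1 × 1 × 3 = 3
  #4: 3 × 4 × 1 = 12
  #5: 5 × 5 × 1 = 25
  #6: 4 × 4 × 2 = 32
  #7: 4 × 5 × 5 = 100
  #8: 1 × 4 × 1 = 4
RPN > 5: #1 (6), #2 (15), #4 (12), #5 (25), #6 (32), #7 (100).
Sum: 6 + 15 + 12 + 25 + 32 + 100 = 190.

190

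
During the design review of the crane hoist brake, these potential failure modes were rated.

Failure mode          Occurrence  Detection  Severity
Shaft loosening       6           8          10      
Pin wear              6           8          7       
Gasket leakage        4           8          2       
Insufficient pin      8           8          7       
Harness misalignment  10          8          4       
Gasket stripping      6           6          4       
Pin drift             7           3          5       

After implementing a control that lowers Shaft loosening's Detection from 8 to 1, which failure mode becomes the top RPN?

RPN = Severity × Occurrence × Detection:
  Shaft loosening: 10 × 6 × 8 = 480
  Pin wear: 7 × 6 × 8 = 336
  Gasket leakage: 2 × 4 × 8 = 64
  Insufficient pin: 7 × 8 × 8 = 448
  Harness misalignment: 4 × 10 × 8 = 320
  Gasket stripping: 4 × 6 × 6 = 144
  Pin drift: 5 × 7 × 3 = 105
After action: Shaft loosening → 10 × 6 × 1 = 60.
Revised RPNs: Insufficient pin=448, Pin wear=336, Harness misalignment=320, Gasket stripping=144, Pin drift=105, Gasket leakage=64, Shaft loosening=60.
Highest is now Insufficient pin (448).

Insufficient pin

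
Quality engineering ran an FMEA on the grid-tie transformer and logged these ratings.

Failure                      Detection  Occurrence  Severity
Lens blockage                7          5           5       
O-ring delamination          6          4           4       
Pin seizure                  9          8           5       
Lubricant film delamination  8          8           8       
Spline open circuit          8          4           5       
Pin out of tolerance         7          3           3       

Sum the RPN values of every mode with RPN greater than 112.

1207

RPN = Severity × Occurrence × Detection:
  Lens blockage: 5 × 5 × 7 = 175
  O-ring delamination: 4 × 4 × 6 = 96
  Pin seizure: 5 × 8 × 9 = 360
  Lubricant film delamination: 8 × 8 × 8 = 512
  Spline open circuit: 5 × 4 × 8 = 160
  Pin out of tolerance: 3 × 3 × 7 = 63
RPN > 112: Lens blockage (175), Pin seizure (360), Lubricant film delamination (512), Spline open circuit (160).
Sum: 175 + 360 + 512 + 160 = 1207.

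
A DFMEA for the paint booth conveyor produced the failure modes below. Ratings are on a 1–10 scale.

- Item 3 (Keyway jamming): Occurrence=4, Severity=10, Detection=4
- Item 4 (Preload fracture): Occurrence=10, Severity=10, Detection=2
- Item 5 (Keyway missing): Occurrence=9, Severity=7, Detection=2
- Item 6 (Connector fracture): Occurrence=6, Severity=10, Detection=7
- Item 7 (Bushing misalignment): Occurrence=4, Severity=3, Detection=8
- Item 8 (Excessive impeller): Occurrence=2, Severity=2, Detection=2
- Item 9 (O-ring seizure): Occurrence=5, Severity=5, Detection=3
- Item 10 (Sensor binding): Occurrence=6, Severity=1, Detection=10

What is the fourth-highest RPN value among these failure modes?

126

RPN = Severity × Occurrence × Detection:
  Item 3: 10 × 4 × 4 = 160
  Item 4: 10 × 10 × 2 = 200
  Item 5: 7 × 9 × 2 = 126
  Item 6: 10 × 6 × 7 = 420
  Item 7: 3 × 4 × 8 = 96
  Item 8: 2 × 2 × 2 = 8
  Item 9: 5 × 5 × 3 = 75
  Item 10: 1 × 6 × 10 = 60
Sorted descending: 420, 200, 160, 126, 96, 75, 60, 8.
The fourth-highest RPN is 126 (Item 5).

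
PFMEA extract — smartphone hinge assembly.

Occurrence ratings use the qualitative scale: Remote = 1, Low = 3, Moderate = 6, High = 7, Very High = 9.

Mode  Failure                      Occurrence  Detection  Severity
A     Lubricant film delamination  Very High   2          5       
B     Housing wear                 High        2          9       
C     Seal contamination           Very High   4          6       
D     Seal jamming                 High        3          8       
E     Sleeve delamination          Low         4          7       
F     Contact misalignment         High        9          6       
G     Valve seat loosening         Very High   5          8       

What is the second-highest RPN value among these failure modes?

RPN = Severity × Occurrence × Detection:
  A: 5 × 9 × 2 = 90
  B: 9 × 7 × 2 = 126
  C: 6 × 9 × 4 = 216
  D: 8 × 7 × 3 = 168
  E: 7 × 3 × 4 = 84
  F: 6 × 7 × 9 = 378
  G: 8 × 9 × 5 = 360
Sorted descending: 378, 360, 216, 168, 126, 90, 84.
The second-highest RPN is 360 (G).

360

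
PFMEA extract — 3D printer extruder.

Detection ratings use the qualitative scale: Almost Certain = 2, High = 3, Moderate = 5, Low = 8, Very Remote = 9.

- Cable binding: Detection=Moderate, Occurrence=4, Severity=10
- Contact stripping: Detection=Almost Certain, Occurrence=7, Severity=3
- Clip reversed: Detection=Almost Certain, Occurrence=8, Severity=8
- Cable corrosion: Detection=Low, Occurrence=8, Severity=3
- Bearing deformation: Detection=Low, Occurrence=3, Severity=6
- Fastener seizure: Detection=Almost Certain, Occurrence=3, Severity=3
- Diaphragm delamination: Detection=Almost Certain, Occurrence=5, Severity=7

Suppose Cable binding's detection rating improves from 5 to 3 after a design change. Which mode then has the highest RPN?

RPN = Severity × Occurrence × Detection:
  Cable binding: 10 × 4 × 5 = 200
  Contact stripping: 3 × 7 × 2 = 42
  Clip reversed: 8 × 8 × 2 = 128
  Cable corrosion: 3 × 8 × 8 = 192
  Bearing deformation: 6 × 3 × 8 = 144
  Fastener seizure: 3 × 3 × 2 = 18
  Diaphragm delamination: 7 × 5 × 2 = 70
After action: Cable binding → 10 × 4 × 3 = 120.
Revised RPNs: Cable corrosion=192, Bearing deformation=144, Clip reversed=128, Cable binding=120, Diaphragm delamination=70, Contact stripping=42, Fastener seizure=18.
Highest is now Cable corrosion (192).

Cable corrosion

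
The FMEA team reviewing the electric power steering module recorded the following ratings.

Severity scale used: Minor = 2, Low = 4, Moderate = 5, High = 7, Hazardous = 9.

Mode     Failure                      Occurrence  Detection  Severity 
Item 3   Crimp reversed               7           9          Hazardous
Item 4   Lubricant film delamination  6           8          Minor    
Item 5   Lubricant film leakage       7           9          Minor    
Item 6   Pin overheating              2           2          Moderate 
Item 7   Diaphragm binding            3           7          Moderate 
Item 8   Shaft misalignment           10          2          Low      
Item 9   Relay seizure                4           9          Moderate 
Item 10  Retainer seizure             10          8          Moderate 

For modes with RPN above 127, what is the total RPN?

1147

RPN = Severity × Occurrence × Detection:
  Item 3: 9 × 7 × 9 = 567
  Item 4: 2 × 6 × 8 = 96
  Item 5: 2 × 7 × 9 = 126
  Item 6: 5 × 2 × 2 = 20
  Item 7: 5 × 3 × 7 = 105
  Item 8: 4 × 10 × 2 = 80
  Item 9: 5 × 4 × 9 = 180
  Item 10: 5 × 10 × 8 = 400
RPN > 127: Item 3 (567), Item 9 (180), Item 10 (400).
Sum: 567 + 180 + 400 = 1147.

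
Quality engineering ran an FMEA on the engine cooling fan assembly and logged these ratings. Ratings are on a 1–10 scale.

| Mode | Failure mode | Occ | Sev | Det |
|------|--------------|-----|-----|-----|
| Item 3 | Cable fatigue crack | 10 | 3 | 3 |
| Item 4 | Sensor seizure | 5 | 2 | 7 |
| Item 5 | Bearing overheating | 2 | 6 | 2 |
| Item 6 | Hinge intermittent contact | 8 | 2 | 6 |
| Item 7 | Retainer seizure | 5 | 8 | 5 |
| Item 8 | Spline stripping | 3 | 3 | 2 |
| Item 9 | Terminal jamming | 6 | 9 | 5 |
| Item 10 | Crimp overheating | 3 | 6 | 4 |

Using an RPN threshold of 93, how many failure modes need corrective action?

RPN = Severity × Occurrence × Detection:
  Item 3: 3 × 10 × 3 = 90
  Item 4: 2 × 5 × 7 = 70
  Item 5: 6 × 2 × 2 = 24
  Item 6: 2 × 8 × 6 = 96
  Item 7: 8 × 5 × 5 = 200
  Item 8: 3 × 3 × 2 = 18
  Item 9: 9 × 6 × 5 = 270
  Item 10: 6 × 3 × 4 = 72
Modes with RPN ≥ 93: Item 6 (96), Item 7 (200), Item 9 (270) → 3.

3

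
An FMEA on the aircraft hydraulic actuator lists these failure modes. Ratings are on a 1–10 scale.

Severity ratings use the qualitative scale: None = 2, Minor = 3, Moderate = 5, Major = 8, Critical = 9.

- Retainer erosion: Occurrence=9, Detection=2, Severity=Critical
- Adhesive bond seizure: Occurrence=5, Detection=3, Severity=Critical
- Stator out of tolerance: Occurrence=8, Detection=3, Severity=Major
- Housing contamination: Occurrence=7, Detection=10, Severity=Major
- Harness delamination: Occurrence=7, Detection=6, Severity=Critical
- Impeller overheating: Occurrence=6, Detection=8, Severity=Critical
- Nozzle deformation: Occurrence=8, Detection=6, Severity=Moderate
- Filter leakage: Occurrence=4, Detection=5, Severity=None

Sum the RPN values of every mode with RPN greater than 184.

RPN = Severity × Occurrence × Detection:
  Retainer erosion: 9 × 9 × 2 = 162
  Adhesive bond seizure: 9 × 5 × 3 = 135
  Stator out of tolerance: 8 × 8 × 3 = 192
  Housing contamination: 8 × 7 × 10 = 560
  Harness delamination: 9 × 7 × 6 = 378
  Impeller overheating: 9 × 6 × 8 = 432
  Nozzle deformation: 5 × 8 × 6 = 240
  Filter leakage: 2 × 4 × 5 = 40
RPN > 184: Stator out of tolerance (192), Housing contamination (560), Harness delamination (378), Impeller overheating (432), Nozzle deformation (240).
Sum: 192 + 560 + 378 + 432 + 240 = 1802.

1802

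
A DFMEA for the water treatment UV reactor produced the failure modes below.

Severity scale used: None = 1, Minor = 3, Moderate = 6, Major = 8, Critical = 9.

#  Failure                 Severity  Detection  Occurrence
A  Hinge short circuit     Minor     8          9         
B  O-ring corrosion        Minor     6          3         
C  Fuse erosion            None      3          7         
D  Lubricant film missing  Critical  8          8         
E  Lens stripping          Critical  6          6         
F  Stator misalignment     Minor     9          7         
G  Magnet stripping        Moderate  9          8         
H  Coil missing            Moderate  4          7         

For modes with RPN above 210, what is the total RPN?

RPN = Severity × Occurrence × Detection:
  A: 3 × 9 × 8 = 216
  B: 3 × 3 × 6 = 54
  C: 1 × 7 × 3 = 21
  D: 9 × 8 × 8 = 576
  E: 9 × 6 × 6 = 324
  F: 3 × 7 × 9 = 189
  G: 6 × 8 × 9 = 432
  H: 6 × 7 × 4 = 168
RPN > 210: A (216), D (576), E (324), G (432).
Sum: 216 + 576 + 324 + 432 = 1548.

1548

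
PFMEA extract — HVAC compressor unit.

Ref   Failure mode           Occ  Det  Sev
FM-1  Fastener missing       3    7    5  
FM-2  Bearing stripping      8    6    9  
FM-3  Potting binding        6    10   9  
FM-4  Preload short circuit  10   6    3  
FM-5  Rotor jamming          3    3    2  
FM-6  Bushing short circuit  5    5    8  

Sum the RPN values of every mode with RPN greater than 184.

RPN = Severity × Occurrence × Detection:
  FM-1: 5 × 3 × 7 = 105
  FM-2: 9 × 8 × 6 = 432
  FM-3: 9 × 6 × 10 = 540
  FM-4: 3 × 10 × 6 = 180
  FM-5: 2 × 3 × 3 = 18
  FM-6: 8 × 5 × 5 = 200
RPN > 184: FM-2 (432), FM-3 (540), FM-6 (200).
Sum: 432 + 540 + 200 = 1172.

1172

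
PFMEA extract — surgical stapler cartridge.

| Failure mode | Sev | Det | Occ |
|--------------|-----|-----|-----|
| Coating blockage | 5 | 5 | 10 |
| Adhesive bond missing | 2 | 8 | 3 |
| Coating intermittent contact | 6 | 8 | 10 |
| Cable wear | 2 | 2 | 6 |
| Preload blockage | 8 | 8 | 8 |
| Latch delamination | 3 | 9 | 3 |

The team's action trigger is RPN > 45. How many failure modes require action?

5

RPN = Severity × Occurrence × Detection:
  Coating blockage: 5 × 10 × 5 = 250
  Adhesive bond missing: 2 × 3 × 8 = 48
  Coating intermittent contact: 6 × 10 × 8 = 480
  Cable wear: 2 × 6 × 2 = 24
  Preload blockage: 8 × 8 × 8 = 512
  Latch delamination: 3 × 3 × 9 = 81
Modes with RPN > 45: Coating blockage (250), Adhesive bond missing (48), Coating intermittent contact (480), Preload blockage (512), Latch delamination (81) → 5.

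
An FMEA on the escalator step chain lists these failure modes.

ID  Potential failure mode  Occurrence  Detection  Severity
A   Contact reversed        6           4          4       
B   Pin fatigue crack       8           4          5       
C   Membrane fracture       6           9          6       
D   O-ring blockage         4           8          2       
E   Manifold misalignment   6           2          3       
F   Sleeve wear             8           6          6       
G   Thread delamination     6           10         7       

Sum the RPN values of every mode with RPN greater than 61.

RPN = Severity × Occurrence × Detection:
  A: 4 × 6 × 4 = 96
  B: 5 × 8 × 4 = 160
  C: 6 × 6 × 9 = 324
  D: 2 × 4 × 8 = 64
  E: 3 × 6 × 2 = 36
  F: 6 × 8 × 6 = 288
  G: 7 × 6 × 10 = 420
RPN > 61: A (96), B (160), C (324), D (64), F (288), G (420).
Sum: 96 + 160 + 324 + 64 + 288 + 420 = 1352.

1352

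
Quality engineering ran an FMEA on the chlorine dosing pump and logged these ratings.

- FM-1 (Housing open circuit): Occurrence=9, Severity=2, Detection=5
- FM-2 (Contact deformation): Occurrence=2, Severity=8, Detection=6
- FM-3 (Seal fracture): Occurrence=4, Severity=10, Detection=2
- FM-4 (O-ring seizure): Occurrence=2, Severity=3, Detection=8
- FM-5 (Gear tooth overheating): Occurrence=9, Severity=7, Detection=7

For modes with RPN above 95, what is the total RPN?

537

RPN = Severity × Occurrence × Detection:
  FM-1: 2 × 9 × 5 = 90
  FM-2: 8 × 2 × 6 = 96
  FM-3: 10 × 4 × 2 = 80
  FM-4: 3 × 2 × 8 = 48
  FM-5: 7 × 9 × 7 = 441
RPN > 95: FM-2 (96), FM-5 (441).
Sum: 96 + 441 = 537.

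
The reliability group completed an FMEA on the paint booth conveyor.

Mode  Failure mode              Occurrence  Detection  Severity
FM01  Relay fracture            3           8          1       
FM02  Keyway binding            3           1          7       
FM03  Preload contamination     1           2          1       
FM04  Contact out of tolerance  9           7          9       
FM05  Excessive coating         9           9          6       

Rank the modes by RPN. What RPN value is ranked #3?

RPN = Severity × Occurrence × Detection:
  FM01: 1 × 3 × 8 = 24
  FM02: 7 × 3 × 1 = 21
  FM03: 1 × 1 × 2 = 2
  FM04: 9 × 9 × 7 = 567
  FM05: 6 × 9 × 9 = 486
Sorted descending: 567, 486, 24, 21, 2.
The third-highest RPN is 24 (FM01).

24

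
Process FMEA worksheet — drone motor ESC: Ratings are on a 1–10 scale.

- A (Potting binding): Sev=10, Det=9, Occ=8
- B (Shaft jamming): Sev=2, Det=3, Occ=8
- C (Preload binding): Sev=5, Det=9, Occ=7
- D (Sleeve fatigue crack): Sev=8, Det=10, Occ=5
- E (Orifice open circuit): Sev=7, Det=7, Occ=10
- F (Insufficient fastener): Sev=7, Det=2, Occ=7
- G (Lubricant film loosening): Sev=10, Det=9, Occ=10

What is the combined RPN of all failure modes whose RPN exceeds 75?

2923

RPN = Severity × Occurrence × Detection:
  A: 10 × 8 × 9 = 720
  B: 2 × 8 × 3 = 48
  C: 5 × 7 × 9 = 315
  D: 8 × 5 × 10 = 400
  E: 7 × 10 × 7 = 490
  F: 7 × 7 × 2 = 98
  G: 10 × 10 × 9 = 900
RPN > 75: A (720), C (315), D (400), E (490), F (98), G (900).
Sum: 720 + 315 + 400 + 490 + 98 + 900 = 2923.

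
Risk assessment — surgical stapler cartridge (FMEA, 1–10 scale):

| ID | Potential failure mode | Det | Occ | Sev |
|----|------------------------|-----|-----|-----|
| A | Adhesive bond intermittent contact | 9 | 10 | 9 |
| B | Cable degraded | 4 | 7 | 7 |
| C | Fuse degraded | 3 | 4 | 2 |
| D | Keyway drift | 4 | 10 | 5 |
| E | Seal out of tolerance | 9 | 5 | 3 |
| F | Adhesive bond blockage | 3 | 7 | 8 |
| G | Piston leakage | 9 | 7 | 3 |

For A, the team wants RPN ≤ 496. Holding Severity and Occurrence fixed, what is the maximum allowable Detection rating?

A: S=9, O=10, D=9 → current RPN = 810.
Fixed product = 90. Need 90 × D ≤ 496, so D ≤ 496/90 = 5.51.
Maximum integer Detection rating = 5 (gives RPN 450; D=6 would give 540 > 496).

5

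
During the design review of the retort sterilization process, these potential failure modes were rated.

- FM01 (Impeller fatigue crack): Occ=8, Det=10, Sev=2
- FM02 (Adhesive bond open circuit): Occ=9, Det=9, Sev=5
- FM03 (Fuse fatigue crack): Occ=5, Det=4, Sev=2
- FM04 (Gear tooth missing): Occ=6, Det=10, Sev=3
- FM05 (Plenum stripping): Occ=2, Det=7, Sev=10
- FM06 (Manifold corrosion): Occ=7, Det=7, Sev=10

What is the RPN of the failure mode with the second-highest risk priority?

405

RPN = Severity × Occurrence × Detection:
  FM01: 2 × 8 × 10 = 160
  FM02: 5 × 9 × 9 = 405
  FM03: 2 × 5 × 4 = 40
  FM04: 3 × 6 × 10 = 180
  FM05: 10 × 2 × 7 = 140
  FM06: 10 × 7 × 7 = 490
Sorted descending: 490, 405, 180, 160, 140, 40.
The second-highest RPN is 405 (FM02).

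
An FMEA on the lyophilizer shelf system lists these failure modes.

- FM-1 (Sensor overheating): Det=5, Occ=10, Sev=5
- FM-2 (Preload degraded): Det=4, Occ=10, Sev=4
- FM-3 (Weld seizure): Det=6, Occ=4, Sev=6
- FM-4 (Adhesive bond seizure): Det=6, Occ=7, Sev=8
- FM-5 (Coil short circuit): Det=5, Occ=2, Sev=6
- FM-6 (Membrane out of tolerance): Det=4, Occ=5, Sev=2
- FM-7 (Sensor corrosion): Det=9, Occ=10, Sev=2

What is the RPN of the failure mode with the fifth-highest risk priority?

144

RPN = Severity × Occurrence × Detection:
  FM-1: 5 × 10 × 5 = 250
  FM-2: 4 × 10 × 4 = 160
  FM-3: 6 × 4 × 6 = 144
  FM-4: 8 × 7 × 6 = 336
  FM-5: 6 × 2 × 5 = 60
  FM-6: 2 × 5 × 4 = 40
  FM-7: 2 × 10 × 9 = 180
Sorted descending: 336, 250, 180, 160, 144, 60, 40.
The fifth-highest RPN is 144 (FM-3).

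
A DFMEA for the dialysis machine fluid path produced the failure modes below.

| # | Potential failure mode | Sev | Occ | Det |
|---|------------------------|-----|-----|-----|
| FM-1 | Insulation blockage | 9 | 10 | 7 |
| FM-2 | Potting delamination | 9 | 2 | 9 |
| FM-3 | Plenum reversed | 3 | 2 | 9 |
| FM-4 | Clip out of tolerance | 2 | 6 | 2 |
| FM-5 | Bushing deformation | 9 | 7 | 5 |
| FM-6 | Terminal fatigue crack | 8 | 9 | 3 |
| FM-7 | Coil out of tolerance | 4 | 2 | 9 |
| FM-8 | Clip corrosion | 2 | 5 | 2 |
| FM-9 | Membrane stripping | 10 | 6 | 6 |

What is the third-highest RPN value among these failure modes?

315

RPN = Severity × Occurrence × Detection:
  FM-1: 9 × 10 × 7 = 630
  FM-2: 9 × 2 × 9 = 162
  FM-3: 3 × 2 × 9 = 54
  FM-4: 2 × 6 × 2 = 24
  FM-5: 9 × 7 × 5 = 315
  FM-6: 8 × 9 × 3 = 216
  FM-7: 4 × 2 × 9 = 72
  FM-8: 2 × 5 × 2 = 20
  FM-9: 10 × 6 × 6 = 360
Sorted descending: 630, 360, 315, 216, 162, 72, 54, 24, 20.
The third-highest RPN is 315 (FM-5).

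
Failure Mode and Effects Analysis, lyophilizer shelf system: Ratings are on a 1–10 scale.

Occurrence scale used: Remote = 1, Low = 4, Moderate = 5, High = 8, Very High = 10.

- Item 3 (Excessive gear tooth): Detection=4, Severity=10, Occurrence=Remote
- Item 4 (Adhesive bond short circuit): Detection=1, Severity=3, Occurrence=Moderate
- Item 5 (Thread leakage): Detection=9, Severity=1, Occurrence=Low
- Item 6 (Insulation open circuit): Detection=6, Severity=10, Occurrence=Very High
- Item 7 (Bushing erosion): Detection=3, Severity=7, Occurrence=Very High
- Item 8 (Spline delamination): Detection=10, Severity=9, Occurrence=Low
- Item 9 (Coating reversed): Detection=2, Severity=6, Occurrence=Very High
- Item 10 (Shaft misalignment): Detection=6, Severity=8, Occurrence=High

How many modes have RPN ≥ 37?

6

RPN = Severity × Occurrence × Detection:
  Item 3: 10 × 1 × 4 = 40
  Item 4: 3 × 5 × 1 = 15
  Item 5: 1 × 4 × 9 = 36
  Item 6: 10 × 10 × 6 = 600
  Item 7: 7 × 10 × 3 = 210
  Item 8: 9 × 4 × 10 = 360
  Item 9: 6 × 10 × 2 = 120
  Item 10: 8 × 8 × 6 = 384
Modes with RPN ≥ 37: Item 3 (40), Item 6 (600), Item 7 (210), Item 8 (360), Item 9 (120), Item 10 (384) → 6.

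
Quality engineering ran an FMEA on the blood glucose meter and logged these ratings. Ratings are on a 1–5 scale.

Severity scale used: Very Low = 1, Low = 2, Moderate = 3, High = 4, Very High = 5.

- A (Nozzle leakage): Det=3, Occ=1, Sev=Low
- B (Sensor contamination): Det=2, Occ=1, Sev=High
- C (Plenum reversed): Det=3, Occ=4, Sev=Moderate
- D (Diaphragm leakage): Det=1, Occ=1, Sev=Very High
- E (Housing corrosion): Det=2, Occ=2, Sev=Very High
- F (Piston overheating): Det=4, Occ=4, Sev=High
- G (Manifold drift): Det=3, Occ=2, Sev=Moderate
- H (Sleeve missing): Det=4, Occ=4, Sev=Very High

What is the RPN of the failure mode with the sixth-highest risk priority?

RPN = Severity × Occurrence × Detection:
  A: 2 × 1 × 3 = 6
  B: 4 × 1 × 2 = 8
  C: 3 × 4 × 3 = 36
  D: 5 × 1 × 1 = 5
  E: 5 × 2 × 2 = 20
  F: 4 × 4 × 4 = 64
  G: 3 × 2 × 3 = 18
  H: 5 × 4 × 4 = 80
Sorted descending: 80, 64, 36, 20, 18, 8, 6, 5.
The sixth-highest RPN is 8 (B).

8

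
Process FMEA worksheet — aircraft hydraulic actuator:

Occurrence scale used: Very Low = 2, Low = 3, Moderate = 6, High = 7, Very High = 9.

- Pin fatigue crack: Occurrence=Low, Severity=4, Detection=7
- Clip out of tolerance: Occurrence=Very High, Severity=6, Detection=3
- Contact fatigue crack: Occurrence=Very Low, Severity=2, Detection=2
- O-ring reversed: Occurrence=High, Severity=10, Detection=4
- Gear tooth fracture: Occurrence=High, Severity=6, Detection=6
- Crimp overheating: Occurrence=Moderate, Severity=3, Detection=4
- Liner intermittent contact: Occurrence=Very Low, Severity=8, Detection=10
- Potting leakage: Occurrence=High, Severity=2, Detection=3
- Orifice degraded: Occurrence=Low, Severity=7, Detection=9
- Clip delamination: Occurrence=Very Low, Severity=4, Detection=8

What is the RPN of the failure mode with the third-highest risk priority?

RPN = Severity × Occurrence × Detection:
  Pin fatigue crack: 4 × 3 × 7 = 84
  Clip out of tolerance: 6 × 9 × 3 = 162
  Contact fatigue crack: 2 × 2 × 2 = 8
  O-ring reversed: 10 × 7 × 4 = 280
  Gear tooth fracture: 6 × 7 × 6 = 252
  Crimp overheating: 3 × 6 × 4 = 72
  Liner intermittent contact: 8 × 2 × 10 = 160
  Potting leakage: 2 × 7 × 3 = 42
  Orifice degraded: 7 × 3 × 9 = 189
  Clip delamination: 4 × 2 × 8 = 64
Sorted descending: 280, 252, 189, 162, 160, 84, 72, 64, 42, 8.
The third-highest RPN is 189 (Orifice degraded).

189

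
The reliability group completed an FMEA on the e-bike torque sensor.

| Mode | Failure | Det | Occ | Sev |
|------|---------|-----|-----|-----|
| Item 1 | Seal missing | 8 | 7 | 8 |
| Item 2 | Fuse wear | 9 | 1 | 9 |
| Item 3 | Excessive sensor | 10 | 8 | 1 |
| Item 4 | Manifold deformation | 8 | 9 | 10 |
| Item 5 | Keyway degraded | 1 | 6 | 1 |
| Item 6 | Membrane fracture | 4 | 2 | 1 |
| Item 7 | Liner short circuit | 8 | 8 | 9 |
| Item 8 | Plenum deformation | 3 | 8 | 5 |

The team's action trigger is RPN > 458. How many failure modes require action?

2

RPN = Severity × Occurrence × Detection:
  Item 1: 8 × 7 × 8 = 448
  Item 2: 9 × 1 × 9 = 81
  Item 3: 1 × 8 × 10 = 80
  Item 4: 10 × 9 × 8 = 720
  Item 5: 1 × 6 × 1 = 6
  Item 6: 1 × 2 × 4 = 8
  Item 7: 9 × 8 × 8 = 576
  Item 8: 5 × 8 × 3 = 120
Modes with RPN > 458: Item 4 (720), Item 7 (576) → 2.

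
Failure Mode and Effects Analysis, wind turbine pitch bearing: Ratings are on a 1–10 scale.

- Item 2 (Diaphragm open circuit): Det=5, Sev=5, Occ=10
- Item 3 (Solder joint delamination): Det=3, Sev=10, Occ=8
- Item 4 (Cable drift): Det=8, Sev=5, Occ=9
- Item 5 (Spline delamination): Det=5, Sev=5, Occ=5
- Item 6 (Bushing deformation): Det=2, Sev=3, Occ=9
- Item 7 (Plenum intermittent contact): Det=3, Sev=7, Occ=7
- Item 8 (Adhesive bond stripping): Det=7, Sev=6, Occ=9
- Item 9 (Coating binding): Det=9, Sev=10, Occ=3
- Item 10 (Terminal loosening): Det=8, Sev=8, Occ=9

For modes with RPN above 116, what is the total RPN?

RPN = Severity × Occurrence × Detection:
  Item 2: 5 × 10 × 5 = 250
  Item 3: 10 × 8 × 3 = 240
  Item 4: 5 × 9 × 8 = 360
  Item 5: 5 × 5 × 5 = 125
  Item 6: 3 × 9 × 2 = 54
  Item 7: 7 × 7 × 3 = 147
  Item 8: 6 × 9 × 7 = 378
  Item 9: 10 × 3 × 9 = 270
  Item 10: 8 × 9 × 8 = 576
RPN > 116: Item 2 (250), Item 3 (240), Item 4 (360), Item 5 (125), Item 7 (147), Item 8 (378), Item 9 (270), Item 10 (576).
Sum: 250 + 240 + 360 + 125 + 147 + 378 + 270 + 576 = 2346.

2346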